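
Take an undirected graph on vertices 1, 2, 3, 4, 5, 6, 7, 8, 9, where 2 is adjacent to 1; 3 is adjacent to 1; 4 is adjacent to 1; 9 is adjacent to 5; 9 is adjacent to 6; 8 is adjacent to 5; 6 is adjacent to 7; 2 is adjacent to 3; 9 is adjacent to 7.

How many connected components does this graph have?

2

From 1: component {1, 2, 3, 4}.
From 5: component {5, 6, 7, 8, 9}.
That's 2 components.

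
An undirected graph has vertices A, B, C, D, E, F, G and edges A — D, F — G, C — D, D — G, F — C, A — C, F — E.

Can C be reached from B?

B has no edges, so nothing is reachable from it.

No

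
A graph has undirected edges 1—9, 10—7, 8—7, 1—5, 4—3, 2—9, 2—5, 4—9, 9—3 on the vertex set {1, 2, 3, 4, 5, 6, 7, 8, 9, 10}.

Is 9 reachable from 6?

6 has no edges, so nothing is reachable from it.

No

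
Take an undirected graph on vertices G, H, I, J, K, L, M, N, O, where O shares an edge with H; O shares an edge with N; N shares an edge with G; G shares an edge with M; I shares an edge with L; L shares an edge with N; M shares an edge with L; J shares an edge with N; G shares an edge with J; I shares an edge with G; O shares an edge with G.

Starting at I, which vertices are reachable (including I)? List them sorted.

Start at I.
Its neighbours: G, L.
Then their neighbours: J, M, N, O.
Then next layer: H.
Nothing further is reachable.

G, H, I, J, L, M, N, O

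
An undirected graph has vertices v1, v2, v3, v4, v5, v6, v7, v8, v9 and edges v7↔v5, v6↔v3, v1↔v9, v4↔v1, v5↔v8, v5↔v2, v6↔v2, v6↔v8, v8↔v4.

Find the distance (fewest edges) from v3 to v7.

4

Distance 0: v3.
Distance 1: v6.
Distance 2: v2, v8.
Distance 3: v4, v5.
Distance 4: v1, v7 — contains v7.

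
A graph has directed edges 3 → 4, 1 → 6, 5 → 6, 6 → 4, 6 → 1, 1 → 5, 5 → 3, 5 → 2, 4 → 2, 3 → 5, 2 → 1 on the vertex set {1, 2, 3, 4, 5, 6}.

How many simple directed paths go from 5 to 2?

3

5→2
5→3→4→2
5→6→4→2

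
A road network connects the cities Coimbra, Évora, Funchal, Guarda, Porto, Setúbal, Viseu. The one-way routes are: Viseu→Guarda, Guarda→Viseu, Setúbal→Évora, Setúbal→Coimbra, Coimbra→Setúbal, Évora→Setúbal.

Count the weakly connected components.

4

From Coimbra: component {Coimbra, Évora, Setúbal}.
From Funchal: component {Funchal}.
From Guarda: component {Guarda, Viseu}.
From Porto: component {Porto}.
That's 4 components.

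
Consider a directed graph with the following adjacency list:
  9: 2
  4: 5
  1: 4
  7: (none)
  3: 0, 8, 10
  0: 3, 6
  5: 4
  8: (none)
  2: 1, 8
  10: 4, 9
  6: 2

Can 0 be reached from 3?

Explore from 3.
Distance 1: reach 0, 8, 10.
Found 0.

Yes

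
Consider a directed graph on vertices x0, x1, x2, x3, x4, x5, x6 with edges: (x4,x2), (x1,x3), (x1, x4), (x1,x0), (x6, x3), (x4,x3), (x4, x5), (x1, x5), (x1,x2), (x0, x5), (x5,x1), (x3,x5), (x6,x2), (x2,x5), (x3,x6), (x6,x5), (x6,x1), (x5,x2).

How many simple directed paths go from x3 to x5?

x3→x5
x3→x6→x1→x0→x5
x3→x6→x1→x2→x5
x3→x6→x1→x4→x2→x5
x3→x6→x1→x4→x5
x3→x6→x1→x5
x3→x6→x2→x5
x3→x6→x5

8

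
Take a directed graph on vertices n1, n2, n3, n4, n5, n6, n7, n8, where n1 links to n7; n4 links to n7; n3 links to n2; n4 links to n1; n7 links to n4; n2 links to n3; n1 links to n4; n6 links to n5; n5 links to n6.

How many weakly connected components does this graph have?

From n1: component {n1, n4, n7}.
From n2: component {n2, n3}.
From n5: component {n5, n6}.
From n8: component {n8}.
That's 4 components.

4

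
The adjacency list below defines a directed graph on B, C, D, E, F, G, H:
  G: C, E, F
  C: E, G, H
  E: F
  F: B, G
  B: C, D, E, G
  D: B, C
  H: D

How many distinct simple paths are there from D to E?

8

D→B→C→E
D→B→C→G→E
D→B→E
D→B→G→C→E
D→B→G→E
D→C→E
D→C→G→E
D→C→G→F→B→E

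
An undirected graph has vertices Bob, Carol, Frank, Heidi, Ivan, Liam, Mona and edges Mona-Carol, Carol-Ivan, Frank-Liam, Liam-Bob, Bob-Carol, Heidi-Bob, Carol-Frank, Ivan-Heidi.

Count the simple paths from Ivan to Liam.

Ivan–Carol–Bob–Liam
Ivan–Carol–Frank–Liam
Ivan–Heidi–Bob–Carol–Frank–Liam
Ivan–Heidi–Bob–Liam

4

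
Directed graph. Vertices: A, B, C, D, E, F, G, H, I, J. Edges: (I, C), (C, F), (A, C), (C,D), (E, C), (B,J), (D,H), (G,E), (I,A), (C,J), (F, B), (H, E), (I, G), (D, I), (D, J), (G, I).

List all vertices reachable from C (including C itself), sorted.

Start at C.
Its neighbours: D, F, J.
Then their neighbours: B, H, I.
Then next layer: A, E, G.
Every vertex is now reached.

A, B, C, D, E, F, G, H, I, J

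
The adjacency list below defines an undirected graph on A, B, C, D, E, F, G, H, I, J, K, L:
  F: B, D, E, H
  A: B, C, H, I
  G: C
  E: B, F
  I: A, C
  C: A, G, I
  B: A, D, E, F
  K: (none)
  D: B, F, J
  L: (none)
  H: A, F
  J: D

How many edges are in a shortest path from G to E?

4

Distance 0: G.
Distance 1: C.
Distance 2: A, I.
Distance 3: B, H.
Distance 4: D, E, F — contains E.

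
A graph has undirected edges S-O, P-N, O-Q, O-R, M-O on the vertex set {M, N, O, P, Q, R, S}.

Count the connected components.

From M: component {M, O, Q, R, S}.
From N: component {N, P}.
That's 2 components.

2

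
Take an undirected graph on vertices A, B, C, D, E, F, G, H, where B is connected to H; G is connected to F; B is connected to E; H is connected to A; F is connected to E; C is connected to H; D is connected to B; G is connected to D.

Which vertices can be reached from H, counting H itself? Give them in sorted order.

Start at H.
Its neighbours: A, B, C.
Then their neighbours: D, E.
Then next layer: F, G.
Every vertex is now reached.

A, B, C, D, E, F, G, H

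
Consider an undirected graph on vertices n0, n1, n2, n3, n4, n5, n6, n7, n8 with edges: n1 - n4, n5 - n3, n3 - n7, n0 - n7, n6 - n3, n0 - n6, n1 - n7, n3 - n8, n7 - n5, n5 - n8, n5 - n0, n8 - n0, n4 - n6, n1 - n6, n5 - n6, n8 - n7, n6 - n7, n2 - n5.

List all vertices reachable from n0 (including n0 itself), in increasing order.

n0, n1, n2, n3, n4, n5, n6, n7, n8

Start at n0.
Its neighbours: n5, n6, n7, n8.
Then their neighbours: n1, n2, n3, n4.
Every vertex is now reached.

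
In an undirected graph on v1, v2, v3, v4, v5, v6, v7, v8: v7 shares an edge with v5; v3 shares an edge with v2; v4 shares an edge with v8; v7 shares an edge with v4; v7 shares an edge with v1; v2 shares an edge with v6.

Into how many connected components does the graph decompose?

From v1: component {v1, v4, v5, v7, v8}.
From v2: component {v2, v3, v6}.
That's 2 components.

2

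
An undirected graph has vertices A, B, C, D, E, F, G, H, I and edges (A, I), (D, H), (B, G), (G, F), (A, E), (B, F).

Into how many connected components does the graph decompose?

From A: component {A, E, I}.
From B: component {B, F, G}.
From C: component {C}.
From D: component {D, H}.
That's 4 components.

4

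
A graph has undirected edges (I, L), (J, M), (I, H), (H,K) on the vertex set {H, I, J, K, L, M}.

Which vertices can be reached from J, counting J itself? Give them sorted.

Start at J.
Its neighbours: M.
Nothing further is reachable.

J, M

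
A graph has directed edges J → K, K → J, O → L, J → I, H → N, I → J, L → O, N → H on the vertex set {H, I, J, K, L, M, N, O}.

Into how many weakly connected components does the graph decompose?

4

From H: component {H, N}.
From I: component {I, J, K}.
From L: component {L, O}.
From M: component {M}.
That's 4 components.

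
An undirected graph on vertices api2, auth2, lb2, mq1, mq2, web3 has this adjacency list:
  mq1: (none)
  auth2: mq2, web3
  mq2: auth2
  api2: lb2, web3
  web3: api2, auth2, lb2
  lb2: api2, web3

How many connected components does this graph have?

2

From api2: component {api2, auth2, lb2, mq2, web3}.
From mq1: component {mq1}.
That's 2 components.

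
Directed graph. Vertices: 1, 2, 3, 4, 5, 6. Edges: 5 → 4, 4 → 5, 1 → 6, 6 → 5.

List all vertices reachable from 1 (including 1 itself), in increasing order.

Start at 1.
Its neighbours: 6.
Then their neighbours: 5.
Then next layer: 4.
Nothing further is reachable.

1, 4, 5, 6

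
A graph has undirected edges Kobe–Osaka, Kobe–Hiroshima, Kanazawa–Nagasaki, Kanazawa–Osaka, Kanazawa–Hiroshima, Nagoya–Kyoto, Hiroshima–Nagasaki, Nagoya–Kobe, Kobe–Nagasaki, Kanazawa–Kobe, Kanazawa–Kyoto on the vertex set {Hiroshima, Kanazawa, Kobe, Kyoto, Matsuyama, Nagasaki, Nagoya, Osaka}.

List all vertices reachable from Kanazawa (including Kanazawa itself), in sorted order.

Start at Kanazawa.
Its neighbours: Hiroshima, Kobe, Kyoto, Nagasaki, Osaka.
Then their neighbours: Nagoya.
Nothing further is reachable.

Hiroshima, Kanazawa, Kobe, Kyoto, Nagasaki, Nagoya, Osaka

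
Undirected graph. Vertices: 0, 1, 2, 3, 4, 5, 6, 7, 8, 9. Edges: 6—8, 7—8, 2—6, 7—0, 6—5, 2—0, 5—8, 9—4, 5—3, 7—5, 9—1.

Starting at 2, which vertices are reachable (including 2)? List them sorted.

0, 2, 3, 5, 6, 7, 8

Start at 2.
Its neighbours: 0, 6.
Then their neighbours: 5, 7, 8.
Then next layer: 3.
Nothing further is reachable.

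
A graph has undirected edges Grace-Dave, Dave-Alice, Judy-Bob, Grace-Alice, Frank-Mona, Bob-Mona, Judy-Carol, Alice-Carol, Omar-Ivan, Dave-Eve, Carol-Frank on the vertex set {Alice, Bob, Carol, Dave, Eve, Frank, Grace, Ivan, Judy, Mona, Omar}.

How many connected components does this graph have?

From Alice: component {Alice, Bob, Carol, Dave, Eve, Frank, Grace, Judy, Mona}.
From Ivan: component {Ivan, Omar}.
That's 2 components.

2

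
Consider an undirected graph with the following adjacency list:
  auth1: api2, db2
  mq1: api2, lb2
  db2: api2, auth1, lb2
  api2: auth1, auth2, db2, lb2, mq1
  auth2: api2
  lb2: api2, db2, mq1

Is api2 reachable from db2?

Yes

Explore from db2.
Distance 1: reach api2, auth1, lb2.
Found api2.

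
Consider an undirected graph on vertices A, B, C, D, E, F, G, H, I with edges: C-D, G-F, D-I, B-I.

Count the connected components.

From A: component {A}.
From B: component {B, C, D, I}.
From E: component {E}.
From F: component {F, G}.
From H: component {H}.
That's 5 components.

5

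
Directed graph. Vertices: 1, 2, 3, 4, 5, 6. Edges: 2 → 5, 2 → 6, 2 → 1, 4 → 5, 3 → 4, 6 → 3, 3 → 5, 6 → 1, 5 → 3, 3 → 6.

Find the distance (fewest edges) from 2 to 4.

Distance 0: 2.
Distance 1: 1, 5, 6.
Distance 2: 3.
Distance 3: 4 — contains 4.

3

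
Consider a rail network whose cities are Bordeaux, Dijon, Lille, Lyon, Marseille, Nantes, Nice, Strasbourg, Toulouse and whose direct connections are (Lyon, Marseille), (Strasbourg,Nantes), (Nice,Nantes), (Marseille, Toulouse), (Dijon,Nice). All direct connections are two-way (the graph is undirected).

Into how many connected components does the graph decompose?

4

From Bordeaux: component {Bordeaux}.
From Dijon: component {Dijon, Nantes, Nice, Strasbourg}.
From Lille: component {Lille}.
From Lyon: component {Lyon, Marseille, Toulouse}.
That's 4 components.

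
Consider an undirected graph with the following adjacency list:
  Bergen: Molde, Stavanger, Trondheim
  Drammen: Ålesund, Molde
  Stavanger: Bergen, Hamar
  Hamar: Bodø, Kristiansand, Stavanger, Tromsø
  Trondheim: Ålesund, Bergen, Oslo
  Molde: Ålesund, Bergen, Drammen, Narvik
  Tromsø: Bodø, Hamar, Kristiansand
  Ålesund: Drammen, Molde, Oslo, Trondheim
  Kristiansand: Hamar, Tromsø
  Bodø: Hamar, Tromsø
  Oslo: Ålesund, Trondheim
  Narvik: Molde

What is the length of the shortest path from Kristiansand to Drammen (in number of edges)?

Distance 0: Kristiansand.
Distance 1: Hamar, Tromsø.
Distance 2: Bodø, Stavanger.
Distance 3: Bergen.
Distance 4: Molde, Trondheim.
Distance 5: Ålesund, Drammen, Narvik, Oslo — contains Drammen.

5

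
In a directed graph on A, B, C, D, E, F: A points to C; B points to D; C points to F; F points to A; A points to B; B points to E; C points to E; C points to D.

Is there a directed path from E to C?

No

E has no outgoing edges, so nothing is reachable from it.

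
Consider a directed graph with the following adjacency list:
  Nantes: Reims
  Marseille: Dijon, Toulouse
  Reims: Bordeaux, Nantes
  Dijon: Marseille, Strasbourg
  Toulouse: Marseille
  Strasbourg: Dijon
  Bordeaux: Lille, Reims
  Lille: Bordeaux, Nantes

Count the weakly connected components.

From Bordeaux: component {Bordeaux, Lille, Nantes, Reims}.
From Dijon: component {Dijon, Marseille, Strasbourg, Toulouse}.
That's 2 components.

2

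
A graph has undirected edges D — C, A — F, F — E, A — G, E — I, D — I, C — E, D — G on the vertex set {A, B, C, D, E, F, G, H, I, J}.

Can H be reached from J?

J has no edges, so nothing is reachable from it.

No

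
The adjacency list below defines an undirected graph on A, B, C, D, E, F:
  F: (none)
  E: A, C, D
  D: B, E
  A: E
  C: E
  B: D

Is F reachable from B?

No

Explore from B.
Distance 1: reach D.
Distance 2: reach E.
Distance 3: reach A, C.
The search is exhausted without reaching F; it lies in a different component.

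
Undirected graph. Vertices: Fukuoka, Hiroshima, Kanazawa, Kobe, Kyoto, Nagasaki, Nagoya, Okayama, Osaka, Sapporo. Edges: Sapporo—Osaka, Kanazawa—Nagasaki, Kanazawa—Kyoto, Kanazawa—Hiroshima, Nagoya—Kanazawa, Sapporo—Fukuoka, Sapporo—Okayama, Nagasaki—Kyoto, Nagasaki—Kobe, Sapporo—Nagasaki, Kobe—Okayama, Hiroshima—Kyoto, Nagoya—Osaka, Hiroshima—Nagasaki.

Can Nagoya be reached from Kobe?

Explore from Kobe.
Distance 1: reach Nagasaki, Okayama.
Distance 2: reach Hiroshima, Kanazawa, Kyoto, Sapporo.
Distance 3: reach Fukuoka, Nagoya, Osaka.
Found Nagoya.

Yes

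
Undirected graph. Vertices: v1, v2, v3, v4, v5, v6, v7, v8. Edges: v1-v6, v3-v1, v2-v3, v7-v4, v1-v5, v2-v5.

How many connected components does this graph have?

From v1: component {v1, v2, v3, v5, v6}.
From v4: component {v4, v7}.
From v8: component {v8}.
That's 3 components.

3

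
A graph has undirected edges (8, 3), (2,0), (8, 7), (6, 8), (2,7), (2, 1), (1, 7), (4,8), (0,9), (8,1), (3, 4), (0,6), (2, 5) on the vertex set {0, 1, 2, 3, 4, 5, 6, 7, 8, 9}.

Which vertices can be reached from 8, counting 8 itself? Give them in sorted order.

Start at 8.
Its neighbours: 1, 3, 4, 6, 7.
Then their neighbours: 0, 2.
Then next layer: 5, 9.
Every vertex is now reached.

0, 1, 2, 3, 4, 5, 6, 7, 8, 9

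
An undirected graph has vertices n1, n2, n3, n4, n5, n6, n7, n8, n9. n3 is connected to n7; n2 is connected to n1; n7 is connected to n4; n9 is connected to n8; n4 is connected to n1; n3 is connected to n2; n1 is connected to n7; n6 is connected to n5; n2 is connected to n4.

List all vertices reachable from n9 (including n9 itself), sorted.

Start at n9.
Its neighbours: n8.
Nothing further is reachable.

n8, n9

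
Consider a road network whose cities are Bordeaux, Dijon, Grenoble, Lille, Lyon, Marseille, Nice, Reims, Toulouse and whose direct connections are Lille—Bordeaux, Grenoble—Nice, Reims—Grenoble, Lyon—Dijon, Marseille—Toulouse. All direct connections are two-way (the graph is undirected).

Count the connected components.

From Bordeaux: component {Bordeaux, Lille}.
From Dijon: component {Dijon, Lyon}.
From Grenoble: component {Grenoble, Nice, Reims}.
From Marseille: component {Marseille, Toulouse}.
That's 4 components.

4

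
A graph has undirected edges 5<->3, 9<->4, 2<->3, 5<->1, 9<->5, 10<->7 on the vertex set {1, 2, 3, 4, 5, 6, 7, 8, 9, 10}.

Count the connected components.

From 1: component {1, 2, 3, 4, 5, 9}.
From 6: component {6}.
From 7: component {7, 10}.
From 8: component {8}.
That's 4 components.

4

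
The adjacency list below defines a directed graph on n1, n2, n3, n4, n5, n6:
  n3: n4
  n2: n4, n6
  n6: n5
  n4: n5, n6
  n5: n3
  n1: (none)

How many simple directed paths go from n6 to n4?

1

n6→n5→n3→n4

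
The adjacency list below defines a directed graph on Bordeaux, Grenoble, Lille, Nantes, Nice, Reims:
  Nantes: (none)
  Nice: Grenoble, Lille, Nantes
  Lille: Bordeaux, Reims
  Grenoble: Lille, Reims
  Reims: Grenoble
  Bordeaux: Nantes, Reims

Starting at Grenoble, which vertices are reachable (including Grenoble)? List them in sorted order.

Start at Grenoble.
Its neighbours: Lille, Reims.
Then their neighbours: Bordeaux.
Then next layer: Nantes.
Nothing further is reachable.

Bordeaux, Grenoble, Lille, Nantes, Reims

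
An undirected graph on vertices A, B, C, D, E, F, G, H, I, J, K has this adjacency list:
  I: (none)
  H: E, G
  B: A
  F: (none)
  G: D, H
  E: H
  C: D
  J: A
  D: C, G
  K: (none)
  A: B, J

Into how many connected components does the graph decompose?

From A: component {A, B, J}.
From C: component {C, D, E, G, H}.
From F: component {F}.
From I: component {I}.
From K: component {K}.
That's 5 components.

5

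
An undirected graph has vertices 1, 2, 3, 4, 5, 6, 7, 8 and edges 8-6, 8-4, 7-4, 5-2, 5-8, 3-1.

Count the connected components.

2

From 1: component {1, 3}.
From 2: component {2, 4, 5, 6, 7, 8}.
That's 2 components.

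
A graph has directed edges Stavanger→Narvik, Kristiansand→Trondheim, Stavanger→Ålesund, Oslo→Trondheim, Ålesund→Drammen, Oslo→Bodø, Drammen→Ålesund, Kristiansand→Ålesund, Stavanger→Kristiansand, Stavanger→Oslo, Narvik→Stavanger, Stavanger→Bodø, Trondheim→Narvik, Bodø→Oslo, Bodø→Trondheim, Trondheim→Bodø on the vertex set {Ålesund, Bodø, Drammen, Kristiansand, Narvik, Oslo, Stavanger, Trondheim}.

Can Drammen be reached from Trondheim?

Explore from Trondheim.
Distance 1: reach Bodø, Narvik.
Distance 2: reach Oslo, Stavanger.
Distance 3: reach Ålesund, Kristiansand.
Distance 4: reach Drammen.
Found Drammen.

Yes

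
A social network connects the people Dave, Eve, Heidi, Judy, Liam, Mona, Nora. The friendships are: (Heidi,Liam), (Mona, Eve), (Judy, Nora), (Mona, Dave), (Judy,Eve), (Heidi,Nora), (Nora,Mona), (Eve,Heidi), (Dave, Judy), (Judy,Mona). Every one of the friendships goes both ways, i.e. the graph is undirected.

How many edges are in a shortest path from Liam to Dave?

Distance 0: Liam.
Distance 1: Heidi.
Distance 2: Eve, Nora.
Distance 3: Judy, Mona.
Distance 4: Dave — contains Dave.

4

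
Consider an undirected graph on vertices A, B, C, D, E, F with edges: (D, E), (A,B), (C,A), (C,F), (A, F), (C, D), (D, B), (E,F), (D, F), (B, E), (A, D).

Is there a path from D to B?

Yes

Explore from D.
Distance 1: reach A, B, C, E, F.
Found B.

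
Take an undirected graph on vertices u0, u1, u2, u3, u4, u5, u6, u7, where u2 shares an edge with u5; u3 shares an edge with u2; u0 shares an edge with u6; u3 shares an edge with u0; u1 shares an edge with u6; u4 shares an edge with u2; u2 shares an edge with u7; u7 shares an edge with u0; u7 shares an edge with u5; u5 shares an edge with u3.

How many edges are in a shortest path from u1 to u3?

Distance 0: u1.
Distance 1: u6.
Distance 2: u0.
Distance 3: u3, u7 — contains u3.

3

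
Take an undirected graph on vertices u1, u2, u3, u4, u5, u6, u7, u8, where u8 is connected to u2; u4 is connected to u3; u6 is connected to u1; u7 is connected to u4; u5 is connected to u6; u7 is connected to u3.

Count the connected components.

3

From u1: component {u1, u5, u6}.
From u2: component {u2, u8}.
From u3: component {u3, u4, u7}.
That's 3 components.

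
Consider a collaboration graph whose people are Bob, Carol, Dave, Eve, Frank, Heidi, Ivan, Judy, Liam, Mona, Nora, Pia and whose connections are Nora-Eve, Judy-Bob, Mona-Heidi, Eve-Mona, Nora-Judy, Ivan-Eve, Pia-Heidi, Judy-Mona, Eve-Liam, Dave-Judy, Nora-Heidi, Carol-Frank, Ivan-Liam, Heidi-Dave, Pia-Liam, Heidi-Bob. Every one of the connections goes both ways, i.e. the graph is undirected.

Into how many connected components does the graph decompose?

From Bob: component {Bob, Dave, Eve, Heidi, Ivan, Judy, Liam, Mona, Nora, Pia}.
From Carol: component {Carol, Frank}.
That's 2 components.

2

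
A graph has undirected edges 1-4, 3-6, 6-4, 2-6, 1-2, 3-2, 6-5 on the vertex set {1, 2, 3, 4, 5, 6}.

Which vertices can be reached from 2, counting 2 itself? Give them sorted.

1, 2, 3, 4, 5, 6

Start at 2.
Its neighbours: 1, 3, 6.
Then their neighbours: 4, 5.
Every vertex is now reached.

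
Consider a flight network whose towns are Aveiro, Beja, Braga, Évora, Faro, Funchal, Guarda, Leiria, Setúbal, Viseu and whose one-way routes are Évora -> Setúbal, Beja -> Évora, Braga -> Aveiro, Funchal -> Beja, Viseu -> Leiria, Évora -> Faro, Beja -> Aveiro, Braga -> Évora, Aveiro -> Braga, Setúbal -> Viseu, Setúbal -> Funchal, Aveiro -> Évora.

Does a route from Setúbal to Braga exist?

Yes

Explore from Setúbal.
Distance 1: reach Funchal, Viseu.
Distance 2: reach Beja, Leiria.
Distance 3: reach Aveiro, Évora.
Distance 4: reach Braga, Faro.
Found Braga.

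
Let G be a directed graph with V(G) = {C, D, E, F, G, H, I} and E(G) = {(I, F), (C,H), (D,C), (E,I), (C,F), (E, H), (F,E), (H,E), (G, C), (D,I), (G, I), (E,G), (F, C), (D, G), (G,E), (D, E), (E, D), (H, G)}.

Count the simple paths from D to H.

15

D→C→F→E→H
D→C→H
D→E→G→C→H
D→E→G→I→F→C→H
D→E→H
D→E→I→F→C→H
D→G→C→F→E→H
D→G→C→H
D→G→E→H
D→G→E→I→F→C→H
D→G→I→F→C→H
D→G→I→F→E→H
D→I→F→C→H
D→I→F→E→G→C→H
D→I→F→E→H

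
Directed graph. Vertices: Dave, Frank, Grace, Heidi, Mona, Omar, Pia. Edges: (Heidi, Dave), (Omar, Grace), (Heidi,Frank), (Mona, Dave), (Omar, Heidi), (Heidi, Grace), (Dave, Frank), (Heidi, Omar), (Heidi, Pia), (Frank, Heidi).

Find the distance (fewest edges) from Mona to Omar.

4

Distance 0: Mona.
Distance 1: Dave.
Distance 2: Frank.
Distance 3: Heidi.
Distance 4: Grace, Omar, Pia — contains Omar.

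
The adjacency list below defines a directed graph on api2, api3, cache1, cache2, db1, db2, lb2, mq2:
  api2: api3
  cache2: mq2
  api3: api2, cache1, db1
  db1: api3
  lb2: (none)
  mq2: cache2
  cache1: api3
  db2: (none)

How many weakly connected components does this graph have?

4

From api2: component {api2, api3, cache1, db1}.
From cache2: component {cache2, mq2}.
From db2: component {db2}.
From lb2: component {lb2}.
That's 4 components.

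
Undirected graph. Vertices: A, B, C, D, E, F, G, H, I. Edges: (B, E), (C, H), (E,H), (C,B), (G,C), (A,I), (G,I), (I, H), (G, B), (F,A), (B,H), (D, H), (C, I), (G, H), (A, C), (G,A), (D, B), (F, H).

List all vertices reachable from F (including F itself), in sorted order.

Start at F.
Its neighbours: A, H.
Then their neighbours: B, C, D, E, G, I.
Every vertex is now reached.

A, B, C, D, E, F, G, H, I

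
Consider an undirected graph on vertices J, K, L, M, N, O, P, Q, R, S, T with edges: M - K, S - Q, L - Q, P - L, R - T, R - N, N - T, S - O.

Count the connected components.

From J: component {J}.
From K: component {K, M}.
From L: component {L, O, P, Q, S}.
From N: component {N, R, T}.
That's 4 components.

4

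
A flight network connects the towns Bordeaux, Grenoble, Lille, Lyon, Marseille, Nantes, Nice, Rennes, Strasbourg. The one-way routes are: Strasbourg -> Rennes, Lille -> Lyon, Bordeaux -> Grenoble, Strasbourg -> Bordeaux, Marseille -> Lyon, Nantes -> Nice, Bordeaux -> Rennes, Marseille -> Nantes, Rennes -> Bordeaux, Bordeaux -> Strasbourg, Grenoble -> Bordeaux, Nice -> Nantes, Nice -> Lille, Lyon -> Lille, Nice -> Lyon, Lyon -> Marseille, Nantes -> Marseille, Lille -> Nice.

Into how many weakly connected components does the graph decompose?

2

From Bordeaux: component {Bordeaux, Grenoble, Rennes, Strasbourg}.
From Lille: component {Lille, Lyon, Marseille, Nantes, Nice}.
That's 2 components.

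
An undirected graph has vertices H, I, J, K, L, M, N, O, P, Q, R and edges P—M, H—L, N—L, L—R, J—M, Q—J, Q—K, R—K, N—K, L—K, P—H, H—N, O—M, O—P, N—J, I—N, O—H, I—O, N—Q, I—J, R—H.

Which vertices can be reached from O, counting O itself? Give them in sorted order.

Start at O.
Its neighbours: H, I, M, P.
Then their neighbours: J, L, N, R.
Then next layer: K, Q.
Every vertex is now reached.

H, I, J, K, L, M, N, O, P, Q, R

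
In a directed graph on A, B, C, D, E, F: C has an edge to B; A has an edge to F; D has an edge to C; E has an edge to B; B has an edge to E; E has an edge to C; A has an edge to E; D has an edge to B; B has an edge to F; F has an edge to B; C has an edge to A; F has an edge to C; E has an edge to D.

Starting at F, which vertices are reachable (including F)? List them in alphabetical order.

Start at F.
Its neighbours: B, C.
Then their neighbours: A, E.
Then next layer: D.
Every vertex is now reached.

A, B, C, D, E, F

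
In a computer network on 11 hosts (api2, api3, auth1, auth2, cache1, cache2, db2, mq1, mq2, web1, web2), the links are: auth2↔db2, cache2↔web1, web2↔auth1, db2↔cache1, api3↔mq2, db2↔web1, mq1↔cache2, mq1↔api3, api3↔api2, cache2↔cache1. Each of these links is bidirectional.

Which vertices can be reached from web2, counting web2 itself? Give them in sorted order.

auth1, web2

Start at web2.
Its neighbours: auth1.
Nothing further is reachable.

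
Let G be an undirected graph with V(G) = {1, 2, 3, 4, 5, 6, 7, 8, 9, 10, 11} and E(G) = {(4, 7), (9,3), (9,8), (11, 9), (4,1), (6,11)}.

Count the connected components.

From 1: component {1, 4, 7}.
From 2: component {2}.
From 3: component {3, 6, 8, 9, 11}.
From 5: component {5}.
From 10: component {10}.
That's 5 components.

5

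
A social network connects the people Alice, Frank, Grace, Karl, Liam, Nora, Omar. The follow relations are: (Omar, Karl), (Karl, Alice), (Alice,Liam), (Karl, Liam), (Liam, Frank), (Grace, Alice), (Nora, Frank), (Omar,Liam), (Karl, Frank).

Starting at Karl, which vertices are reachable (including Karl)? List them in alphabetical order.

Alice, Frank, Karl, Liam

Start at Karl.
Its neighbours: Alice, Frank, Liam.
Nothing further is reachable.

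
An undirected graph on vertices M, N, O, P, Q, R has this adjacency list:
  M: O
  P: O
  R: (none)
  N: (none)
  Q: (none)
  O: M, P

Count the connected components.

4

From M: component {M, O, P}.
From N: component {N}.
From Q: component {Q}.
From R: component {R}.
That's 4 components.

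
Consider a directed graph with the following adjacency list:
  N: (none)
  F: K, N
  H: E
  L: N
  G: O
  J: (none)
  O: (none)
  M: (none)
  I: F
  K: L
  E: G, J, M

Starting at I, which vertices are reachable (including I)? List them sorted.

F, I, K, L, N

Start at I.
Its neighbours: F.
Then their neighbours: K, N.
Then next layer: L.
Nothing further is reachable.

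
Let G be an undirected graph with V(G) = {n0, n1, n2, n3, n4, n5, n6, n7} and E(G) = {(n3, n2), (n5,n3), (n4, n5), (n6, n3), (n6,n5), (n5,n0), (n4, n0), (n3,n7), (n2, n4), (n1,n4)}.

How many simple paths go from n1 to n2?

n1–n4–n0–n5–n3–n2
n1–n4–n0–n5–n6–n3–n2
n1–n4–n2
n1–n4–n5–n3–n2
n1–n4–n5–n6–n3–n2

5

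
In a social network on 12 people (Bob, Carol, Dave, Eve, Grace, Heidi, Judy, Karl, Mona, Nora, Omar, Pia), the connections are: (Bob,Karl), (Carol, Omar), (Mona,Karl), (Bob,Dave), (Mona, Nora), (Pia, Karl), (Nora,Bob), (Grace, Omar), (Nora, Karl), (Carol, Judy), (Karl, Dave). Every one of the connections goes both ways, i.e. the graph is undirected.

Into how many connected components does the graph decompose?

4

From Bob: component {Bob, Dave, Karl, Mona, Nora, Pia}.
From Carol: component {Carol, Grace, Judy, Omar}.
From Eve: component {Eve}.
From Heidi: component {Heidi}.
That's 4 components.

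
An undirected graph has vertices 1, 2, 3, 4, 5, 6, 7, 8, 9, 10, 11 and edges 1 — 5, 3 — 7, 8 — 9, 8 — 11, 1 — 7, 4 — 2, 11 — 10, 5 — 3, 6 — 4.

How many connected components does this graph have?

3

From 1: component {1, 3, 5, 7}.
From 2: component {2, 4, 6}.
From 8: component {8, 9, 10, 11}.
That's 3 components.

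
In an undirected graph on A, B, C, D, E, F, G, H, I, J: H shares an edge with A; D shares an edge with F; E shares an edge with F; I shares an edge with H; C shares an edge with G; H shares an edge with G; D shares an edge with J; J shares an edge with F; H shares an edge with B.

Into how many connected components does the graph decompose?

2

From A: component {A, B, C, G, H, I}.
From D: component {D, E, F, J}.
That's 2 components.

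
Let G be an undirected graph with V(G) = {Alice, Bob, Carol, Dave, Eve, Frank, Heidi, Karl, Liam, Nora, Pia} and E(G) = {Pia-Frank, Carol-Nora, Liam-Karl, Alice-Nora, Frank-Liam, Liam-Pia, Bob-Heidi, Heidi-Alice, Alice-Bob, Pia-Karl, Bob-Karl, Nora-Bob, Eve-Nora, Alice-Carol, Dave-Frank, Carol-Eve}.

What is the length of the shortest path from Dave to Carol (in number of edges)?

Distance 0: Dave.
Distance 1: Frank.
Distance 2: Liam, Pia.
Distance 3: Karl.
Distance 4: Bob.
Distance 5: Alice, Heidi, Nora.
Distance 6: Carol, Eve — contains Carol.

6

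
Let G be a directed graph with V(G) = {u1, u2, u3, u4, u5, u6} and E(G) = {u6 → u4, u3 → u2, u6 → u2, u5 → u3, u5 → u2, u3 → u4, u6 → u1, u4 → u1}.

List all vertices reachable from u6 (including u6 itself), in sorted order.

u1, u2, u4, u6

Start at u6.
Its neighbours: u1, u2, u4.
Nothing further is reachable.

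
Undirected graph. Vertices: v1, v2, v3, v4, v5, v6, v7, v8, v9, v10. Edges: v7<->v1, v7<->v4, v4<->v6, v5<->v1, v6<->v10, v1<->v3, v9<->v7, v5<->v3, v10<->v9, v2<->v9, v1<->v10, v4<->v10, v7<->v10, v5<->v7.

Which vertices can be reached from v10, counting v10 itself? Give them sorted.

Start at v10.
Its neighbours: v1, v4, v6, v7, v9.
Then their neighbours: v2, v3, v5.
Nothing further is reachable.

v1, v2, v3, v4, v5, v6, v7, v9, v10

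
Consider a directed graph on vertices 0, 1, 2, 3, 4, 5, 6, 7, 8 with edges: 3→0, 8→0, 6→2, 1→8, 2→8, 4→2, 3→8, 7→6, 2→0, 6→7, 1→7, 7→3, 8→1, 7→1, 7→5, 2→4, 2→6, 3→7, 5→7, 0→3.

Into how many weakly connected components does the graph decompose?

1

From 0: component {0, 1, 2, 3, 4, 5, 6, 7, 8}.
That's 1 component.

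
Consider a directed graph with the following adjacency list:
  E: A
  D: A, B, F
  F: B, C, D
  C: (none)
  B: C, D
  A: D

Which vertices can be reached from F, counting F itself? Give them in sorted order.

Start at F.
Its neighbours: B, C, D.
Then their neighbours: A.
Nothing further is reachable.

A, B, C, D, F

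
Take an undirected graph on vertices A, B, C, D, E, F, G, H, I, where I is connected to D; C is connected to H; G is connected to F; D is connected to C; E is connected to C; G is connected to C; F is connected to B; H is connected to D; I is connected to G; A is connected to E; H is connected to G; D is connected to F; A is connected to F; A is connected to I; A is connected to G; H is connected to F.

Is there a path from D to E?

Yes

Explore from D.
Distance 1: reach C, F, H, I.
Distance 2: reach A, B, E, G.
Found E.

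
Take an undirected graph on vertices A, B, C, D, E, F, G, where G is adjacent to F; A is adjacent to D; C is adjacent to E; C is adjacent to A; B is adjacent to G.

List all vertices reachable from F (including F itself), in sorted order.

B, F, G

Start at F.
Its neighbours: G.
Then their neighbours: B.
Nothing further is reachable.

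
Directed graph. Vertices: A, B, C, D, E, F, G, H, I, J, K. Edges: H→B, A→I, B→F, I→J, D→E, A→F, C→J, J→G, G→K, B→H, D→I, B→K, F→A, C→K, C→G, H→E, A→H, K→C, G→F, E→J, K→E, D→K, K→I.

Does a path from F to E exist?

Yes

Explore from F.
Distance 1: reach A.
Distance 2: reach H, I.
Distance 3: reach B, E, J.
Found E.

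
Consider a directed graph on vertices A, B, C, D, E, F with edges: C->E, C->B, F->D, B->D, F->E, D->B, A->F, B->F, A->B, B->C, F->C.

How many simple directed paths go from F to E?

3

F→C→E
F→D→B→C→E
F→E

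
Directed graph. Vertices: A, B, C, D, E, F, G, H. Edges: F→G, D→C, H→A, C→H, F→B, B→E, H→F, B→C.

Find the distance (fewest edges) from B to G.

4

Distance 0: B.
Distance 1: C, E.
Distance 2: H.
Distance 3: A, F.
Distance 4: G — contains G.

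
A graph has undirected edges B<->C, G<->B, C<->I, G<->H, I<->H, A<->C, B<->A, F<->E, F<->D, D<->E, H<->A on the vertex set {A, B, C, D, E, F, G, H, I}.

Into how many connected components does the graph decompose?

2

From A: component {A, B, C, G, H, I}.
From D: component {D, E, F}.
That's 2 components.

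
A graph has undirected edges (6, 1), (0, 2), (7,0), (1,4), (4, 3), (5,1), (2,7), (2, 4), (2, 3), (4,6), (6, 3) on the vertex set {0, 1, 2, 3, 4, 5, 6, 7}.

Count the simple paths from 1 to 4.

4

1–4
1–6–3–2–4
1–6–3–4
1–6–4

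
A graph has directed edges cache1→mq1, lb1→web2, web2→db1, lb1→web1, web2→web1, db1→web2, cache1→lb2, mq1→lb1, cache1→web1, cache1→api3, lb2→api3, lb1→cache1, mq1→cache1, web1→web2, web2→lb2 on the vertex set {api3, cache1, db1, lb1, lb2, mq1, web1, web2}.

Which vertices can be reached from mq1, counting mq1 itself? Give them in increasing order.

api3, cache1, db1, lb1, lb2, mq1, web1, web2

Start at mq1.
Its neighbours: cache1, lb1.
Then their neighbours: api3, lb2, web1, web2.
Then next layer: db1.
Every vertex is now reached.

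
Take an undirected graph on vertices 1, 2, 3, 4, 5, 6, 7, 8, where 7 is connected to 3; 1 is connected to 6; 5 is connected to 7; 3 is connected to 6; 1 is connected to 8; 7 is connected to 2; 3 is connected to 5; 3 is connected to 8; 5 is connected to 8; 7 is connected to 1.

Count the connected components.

2

From 1: component {1, 2, 3, 5, 6, 7, 8}.
From 4: component {4}.
That's 2 components.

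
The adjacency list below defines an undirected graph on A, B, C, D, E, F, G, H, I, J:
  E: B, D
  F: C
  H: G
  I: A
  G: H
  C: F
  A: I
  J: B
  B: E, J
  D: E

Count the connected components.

4

From A: component {A, I}.
From B: component {B, D, E, J}.
From C: component {C, F}.
From G: component {G, H}.
That's 4 components.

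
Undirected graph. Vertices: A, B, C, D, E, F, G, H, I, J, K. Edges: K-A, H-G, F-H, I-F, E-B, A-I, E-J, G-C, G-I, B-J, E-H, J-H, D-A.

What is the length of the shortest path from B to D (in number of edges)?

6

Distance 0: B.
Distance 1: E, J.
Distance 2: H.
Distance 3: F, G.
Distance 4: C, I.
Distance 5: A.
Distance 6: D, K — contains D.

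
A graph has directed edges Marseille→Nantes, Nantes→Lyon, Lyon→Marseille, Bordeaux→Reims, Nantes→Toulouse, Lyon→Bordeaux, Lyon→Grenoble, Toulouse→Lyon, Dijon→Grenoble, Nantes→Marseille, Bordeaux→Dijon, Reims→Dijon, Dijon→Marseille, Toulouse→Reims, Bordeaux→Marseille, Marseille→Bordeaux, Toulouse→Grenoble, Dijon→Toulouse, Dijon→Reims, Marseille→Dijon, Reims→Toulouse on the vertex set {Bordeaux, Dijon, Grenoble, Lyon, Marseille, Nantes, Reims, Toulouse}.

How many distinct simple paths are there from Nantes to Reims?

Nantes→Lyon→Bordeaux→Dijon→Reims
Nantes→Lyon→Bordeaux→Dijon→Toulouse→Reims
Nantes→Lyon→Bordeaux→Marseille→Dijon→Reims
Nantes→Lyon→Bordeaux→Marseille→Dijon→Toulouse→Reims
Nantes→Lyon→Bordeaux→Reims
Nantes→Lyon→Marseille→Bordeaux→Dijon→Reims
Nantes→Lyon→Marseille→Bordeaux→Dijon→Toulouse→Reims
Nantes→Lyon→Marseille→Bordeaux→Reims
... and 15 more.

23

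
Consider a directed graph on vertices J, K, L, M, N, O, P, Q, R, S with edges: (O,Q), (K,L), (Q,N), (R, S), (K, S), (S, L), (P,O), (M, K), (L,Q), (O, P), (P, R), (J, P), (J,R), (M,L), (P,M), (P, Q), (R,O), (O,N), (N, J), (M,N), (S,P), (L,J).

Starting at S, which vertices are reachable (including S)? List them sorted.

J, K, L, M, N, O, P, Q, R, S

Start at S.
Its neighbours: L, P.
Then their neighbours: J, M, O, Q, R.
Then next layer: K, N.
Every vertex is now reached.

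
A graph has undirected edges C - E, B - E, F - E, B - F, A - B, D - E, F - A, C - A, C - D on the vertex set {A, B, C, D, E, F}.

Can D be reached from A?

Yes

Explore from A.
Distance 1: reach B, C, F.
Distance 2: reach D, E.
Found D.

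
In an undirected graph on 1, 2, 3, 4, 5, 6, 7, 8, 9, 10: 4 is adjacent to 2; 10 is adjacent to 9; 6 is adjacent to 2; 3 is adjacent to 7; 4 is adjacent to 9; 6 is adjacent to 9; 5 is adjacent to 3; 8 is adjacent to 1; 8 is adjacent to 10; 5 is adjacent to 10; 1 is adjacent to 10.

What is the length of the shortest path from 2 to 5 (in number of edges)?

Distance 0: 2.
Distance 1: 4, 6.
Distance 2: 9.
Distance 3: 10.
Distance 4: 1, 5, 8 — contains 5.

4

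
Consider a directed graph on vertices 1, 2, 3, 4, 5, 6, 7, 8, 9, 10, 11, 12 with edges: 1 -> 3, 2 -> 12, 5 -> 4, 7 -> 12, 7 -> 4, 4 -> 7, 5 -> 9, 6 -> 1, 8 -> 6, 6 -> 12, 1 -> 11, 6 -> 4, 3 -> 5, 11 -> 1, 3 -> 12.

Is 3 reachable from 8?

Yes

Explore from 8.
Distance 1: reach 6.
Distance 2: reach 1, 4, 12.
Distance 3: reach 3, 7, 11.
Found 3.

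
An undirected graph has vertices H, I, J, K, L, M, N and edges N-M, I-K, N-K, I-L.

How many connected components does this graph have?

From H: component {H}.
From I: component {I, K, L, M, N}.
From J: component {J}.
That's 3 components.

3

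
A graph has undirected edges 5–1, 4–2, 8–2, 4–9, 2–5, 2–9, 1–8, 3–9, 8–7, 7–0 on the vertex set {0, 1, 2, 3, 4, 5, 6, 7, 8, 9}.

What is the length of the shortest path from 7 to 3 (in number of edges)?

4

Distance 0: 7.
Distance 1: 0, 8.
Distance 2: 1, 2.
Distance 3: 4, 5, 9.
Distance 4: 3 — contains 3.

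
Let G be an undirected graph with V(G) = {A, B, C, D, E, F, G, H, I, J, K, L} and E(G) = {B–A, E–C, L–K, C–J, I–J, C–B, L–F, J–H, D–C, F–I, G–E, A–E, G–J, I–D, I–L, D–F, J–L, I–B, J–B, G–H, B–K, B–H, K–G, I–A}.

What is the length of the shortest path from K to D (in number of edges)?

3

Distance 0: K.
Distance 1: B, G, L.
Distance 2: A, C, E, F, H, I, J.
Distance 3: D — contains D.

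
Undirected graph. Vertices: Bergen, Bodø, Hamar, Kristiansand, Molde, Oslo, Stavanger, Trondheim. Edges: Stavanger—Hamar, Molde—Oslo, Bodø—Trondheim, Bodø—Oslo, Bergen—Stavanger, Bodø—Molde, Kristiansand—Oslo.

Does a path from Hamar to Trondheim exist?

Explore from Hamar.
Distance 1: reach Stavanger.
Distance 2: reach Bergen.
The search is exhausted without reaching Trondheim; it lies in a different component.

No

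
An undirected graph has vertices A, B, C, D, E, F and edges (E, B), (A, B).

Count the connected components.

From A: component {A, B, E}.
From C: component {C}.
From D: component {D}.
From F: component {F}.
That's 4 components.

4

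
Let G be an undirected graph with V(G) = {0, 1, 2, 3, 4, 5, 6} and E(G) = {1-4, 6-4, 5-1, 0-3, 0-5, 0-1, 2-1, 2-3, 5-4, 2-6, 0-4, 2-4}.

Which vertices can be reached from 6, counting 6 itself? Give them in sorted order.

0, 1, 2, 3, 4, 5, 6

Start at 6.
Its neighbours: 2, 4.
Then their neighbours: 0, 1, 3, 5.
Every vertex is now reached.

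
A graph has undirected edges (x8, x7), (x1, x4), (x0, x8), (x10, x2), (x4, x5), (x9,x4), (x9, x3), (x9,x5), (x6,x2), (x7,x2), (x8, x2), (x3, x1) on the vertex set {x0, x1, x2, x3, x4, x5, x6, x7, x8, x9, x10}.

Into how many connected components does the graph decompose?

From x0: component {x0, x2, x6, x7, x8, x10}.
From x1: component {x1, x3, x4, x5, x9}.
That's 2 components.

2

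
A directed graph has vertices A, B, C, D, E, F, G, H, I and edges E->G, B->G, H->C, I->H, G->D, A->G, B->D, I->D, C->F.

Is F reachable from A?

Explore from A.
Distance 1: reach G.
Distance 2: reach D.
The search from A is exhausted; no directed path reaches F.

No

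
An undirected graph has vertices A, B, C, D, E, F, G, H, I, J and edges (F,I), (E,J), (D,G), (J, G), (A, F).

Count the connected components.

From A: component {A, F, I}.
From B: component {B}.
From C: component {C}.
From D: component {D, E, G, J}.
From H: component {H}.
That's 5 components.

5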